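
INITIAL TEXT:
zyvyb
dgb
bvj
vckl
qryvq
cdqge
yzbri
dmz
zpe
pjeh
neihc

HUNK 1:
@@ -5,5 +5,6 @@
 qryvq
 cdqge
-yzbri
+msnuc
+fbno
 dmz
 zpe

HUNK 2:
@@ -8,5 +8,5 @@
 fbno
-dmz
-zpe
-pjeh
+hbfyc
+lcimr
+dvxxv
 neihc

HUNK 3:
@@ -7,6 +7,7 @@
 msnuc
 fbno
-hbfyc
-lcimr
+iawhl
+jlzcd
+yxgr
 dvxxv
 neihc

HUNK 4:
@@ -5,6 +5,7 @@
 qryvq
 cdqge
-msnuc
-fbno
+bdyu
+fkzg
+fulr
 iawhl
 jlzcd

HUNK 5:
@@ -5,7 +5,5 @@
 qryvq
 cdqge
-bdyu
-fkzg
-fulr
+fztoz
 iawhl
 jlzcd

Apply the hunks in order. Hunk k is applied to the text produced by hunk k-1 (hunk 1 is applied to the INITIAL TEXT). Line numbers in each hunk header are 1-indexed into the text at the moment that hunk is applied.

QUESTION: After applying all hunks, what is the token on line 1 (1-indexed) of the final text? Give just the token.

Hunk 1: at line 5 remove [yzbri] add [msnuc,fbno] -> 12 lines: zyvyb dgb bvj vckl qryvq cdqge msnuc fbno dmz zpe pjeh neihc
Hunk 2: at line 8 remove [dmz,zpe,pjeh] add [hbfyc,lcimr,dvxxv] -> 12 lines: zyvyb dgb bvj vckl qryvq cdqge msnuc fbno hbfyc lcimr dvxxv neihc
Hunk 3: at line 7 remove [hbfyc,lcimr] add [iawhl,jlzcd,yxgr] -> 13 lines: zyvyb dgb bvj vckl qryvq cdqge msnuc fbno iawhl jlzcd yxgr dvxxv neihc
Hunk 4: at line 5 remove [msnuc,fbno] add [bdyu,fkzg,fulr] -> 14 lines: zyvyb dgb bvj vckl qryvq cdqge bdyu fkzg fulr iawhl jlzcd yxgr dvxxv neihc
Hunk 5: at line 5 remove [bdyu,fkzg,fulr] add [fztoz] -> 12 lines: zyvyb dgb bvj vckl qryvq cdqge fztoz iawhl jlzcd yxgr dvxxv neihc
Final line 1: zyvyb

Answer: zyvyb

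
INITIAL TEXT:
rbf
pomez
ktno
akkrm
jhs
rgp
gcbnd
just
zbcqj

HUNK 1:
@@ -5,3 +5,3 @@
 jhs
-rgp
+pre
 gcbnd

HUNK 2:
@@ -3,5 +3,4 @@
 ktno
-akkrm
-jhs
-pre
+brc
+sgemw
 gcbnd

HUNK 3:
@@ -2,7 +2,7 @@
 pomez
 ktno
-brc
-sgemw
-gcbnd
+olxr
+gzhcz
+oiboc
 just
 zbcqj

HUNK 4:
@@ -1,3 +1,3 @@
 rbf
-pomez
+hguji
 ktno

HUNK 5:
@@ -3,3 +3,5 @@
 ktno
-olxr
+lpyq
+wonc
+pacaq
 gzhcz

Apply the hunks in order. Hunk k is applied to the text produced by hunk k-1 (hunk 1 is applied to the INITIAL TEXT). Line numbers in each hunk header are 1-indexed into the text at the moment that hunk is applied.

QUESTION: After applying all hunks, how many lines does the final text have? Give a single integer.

Hunk 1: at line 5 remove [rgp] add [pre] -> 9 lines: rbf pomez ktno akkrm jhs pre gcbnd just zbcqj
Hunk 2: at line 3 remove [akkrm,jhs,pre] add [brc,sgemw] -> 8 lines: rbf pomez ktno brc sgemw gcbnd just zbcqj
Hunk 3: at line 2 remove [brc,sgemw,gcbnd] add [olxr,gzhcz,oiboc] -> 8 lines: rbf pomez ktno olxr gzhcz oiboc just zbcqj
Hunk 4: at line 1 remove [pomez] add [hguji] -> 8 lines: rbf hguji ktno olxr gzhcz oiboc just zbcqj
Hunk 5: at line 3 remove [olxr] add [lpyq,wonc,pacaq] -> 10 lines: rbf hguji ktno lpyq wonc pacaq gzhcz oiboc just zbcqj
Final line count: 10

Answer: 10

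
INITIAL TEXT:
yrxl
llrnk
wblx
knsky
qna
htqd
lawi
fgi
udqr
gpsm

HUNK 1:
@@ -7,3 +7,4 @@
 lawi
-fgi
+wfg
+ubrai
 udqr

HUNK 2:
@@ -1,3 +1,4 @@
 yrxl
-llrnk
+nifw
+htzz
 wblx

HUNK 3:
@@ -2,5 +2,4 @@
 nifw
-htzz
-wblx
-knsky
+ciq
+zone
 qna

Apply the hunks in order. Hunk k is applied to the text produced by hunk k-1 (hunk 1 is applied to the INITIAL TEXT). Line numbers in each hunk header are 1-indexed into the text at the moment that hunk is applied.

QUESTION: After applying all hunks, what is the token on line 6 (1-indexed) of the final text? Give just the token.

Hunk 1: at line 7 remove [fgi] add [wfg,ubrai] -> 11 lines: yrxl llrnk wblx knsky qna htqd lawi wfg ubrai udqr gpsm
Hunk 2: at line 1 remove [llrnk] add [nifw,htzz] -> 12 lines: yrxl nifw htzz wblx knsky qna htqd lawi wfg ubrai udqr gpsm
Hunk 3: at line 2 remove [htzz,wblx,knsky] add [ciq,zone] -> 11 lines: yrxl nifw ciq zone qna htqd lawi wfg ubrai udqr gpsm
Final line 6: htqd

Answer: htqd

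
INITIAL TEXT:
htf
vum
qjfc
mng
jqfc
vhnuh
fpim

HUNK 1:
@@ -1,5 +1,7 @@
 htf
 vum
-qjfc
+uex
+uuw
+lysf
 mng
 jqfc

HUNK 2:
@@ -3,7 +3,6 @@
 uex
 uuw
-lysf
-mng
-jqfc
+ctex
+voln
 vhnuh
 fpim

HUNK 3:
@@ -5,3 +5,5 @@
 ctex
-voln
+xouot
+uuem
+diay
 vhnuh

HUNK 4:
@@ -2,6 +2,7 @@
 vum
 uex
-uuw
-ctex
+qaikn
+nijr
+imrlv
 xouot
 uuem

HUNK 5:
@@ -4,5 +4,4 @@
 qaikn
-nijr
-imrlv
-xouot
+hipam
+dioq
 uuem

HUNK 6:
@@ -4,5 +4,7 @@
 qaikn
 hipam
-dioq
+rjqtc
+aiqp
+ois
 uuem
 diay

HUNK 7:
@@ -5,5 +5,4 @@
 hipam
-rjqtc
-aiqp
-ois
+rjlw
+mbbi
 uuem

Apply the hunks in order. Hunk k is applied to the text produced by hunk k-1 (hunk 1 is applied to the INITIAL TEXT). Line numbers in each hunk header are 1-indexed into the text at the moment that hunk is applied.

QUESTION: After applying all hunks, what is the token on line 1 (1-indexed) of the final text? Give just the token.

Hunk 1: at line 1 remove [qjfc] add [uex,uuw,lysf] -> 9 lines: htf vum uex uuw lysf mng jqfc vhnuh fpim
Hunk 2: at line 3 remove [lysf,mng,jqfc] add [ctex,voln] -> 8 lines: htf vum uex uuw ctex voln vhnuh fpim
Hunk 3: at line 5 remove [voln] add [xouot,uuem,diay] -> 10 lines: htf vum uex uuw ctex xouot uuem diay vhnuh fpim
Hunk 4: at line 2 remove [uuw,ctex] add [qaikn,nijr,imrlv] -> 11 lines: htf vum uex qaikn nijr imrlv xouot uuem diay vhnuh fpim
Hunk 5: at line 4 remove [nijr,imrlv,xouot] add [hipam,dioq] -> 10 lines: htf vum uex qaikn hipam dioq uuem diay vhnuh fpim
Hunk 6: at line 4 remove [dioq] add [rjqtc,aiqp,ois] -> 12 lines: htf vum uex qaikn hipam rjqtc aiqp ois uuem diay vhnuh fpim
Hunk 7: at line 5 remove [rjqtc,aiqp,ois] add [rjlw,mbbi] -> 11 lines: htf vum uex qaikn hipam rjlw mbbi uuem diay vhnuh fpim
Final line 1: htf

Answer: htf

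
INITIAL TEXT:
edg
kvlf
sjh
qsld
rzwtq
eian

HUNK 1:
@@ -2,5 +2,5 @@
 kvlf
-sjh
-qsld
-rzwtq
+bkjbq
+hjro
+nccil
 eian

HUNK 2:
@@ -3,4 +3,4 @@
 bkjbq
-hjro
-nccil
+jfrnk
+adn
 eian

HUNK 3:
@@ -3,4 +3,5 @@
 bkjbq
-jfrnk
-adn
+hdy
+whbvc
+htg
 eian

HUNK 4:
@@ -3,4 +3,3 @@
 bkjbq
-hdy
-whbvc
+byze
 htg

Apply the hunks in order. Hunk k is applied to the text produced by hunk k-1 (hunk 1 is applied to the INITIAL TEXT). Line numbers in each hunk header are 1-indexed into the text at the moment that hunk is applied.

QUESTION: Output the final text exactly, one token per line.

Hunk 1: at line 2 remove [sjh,qsld,rzwtq] add [bkjbq,hjro,nccil] -> 6 lines: edg kvlf bkjbq hjro nccil eian
Hunk 2: at line 3 remove [hjro,nccil] add [jfrnk,adn] -> 6 lines: edg kvlf bkjbq jfrnk adn eian
Hunk 3: at line 3 remove [jfrnk,adn] add [hdy,whbvc,htg] -> 7 lines: edg kvlf bkjbq hdy whbvc htg eian
Hunk 4: at line 3 remove [hdy,whbvc] add [byze] -> 6 lines: edg kvlf bkjbq byze htg eian

Answer: edg
kvlf
bkjbq
byze
htg
eian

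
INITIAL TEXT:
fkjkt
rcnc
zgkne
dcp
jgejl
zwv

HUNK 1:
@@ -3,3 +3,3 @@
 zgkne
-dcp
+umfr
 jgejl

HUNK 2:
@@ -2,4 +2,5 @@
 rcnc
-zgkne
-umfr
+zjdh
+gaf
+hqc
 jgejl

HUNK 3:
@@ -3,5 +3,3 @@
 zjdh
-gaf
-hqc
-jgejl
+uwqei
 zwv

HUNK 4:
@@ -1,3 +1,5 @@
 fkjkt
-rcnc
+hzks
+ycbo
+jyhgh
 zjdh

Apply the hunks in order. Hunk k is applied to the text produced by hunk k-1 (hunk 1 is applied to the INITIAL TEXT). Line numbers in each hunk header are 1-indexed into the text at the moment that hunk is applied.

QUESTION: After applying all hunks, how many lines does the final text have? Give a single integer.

Hunk 1: at line 3 remove [dcp] add [umfr] -> 6 lines: fkjkt rcnc zgkne umfr jgejl zwv
Hunk 2: at line 2 remove [zgkne,umfr] add [zjdh,gaf,hqc] -> 7 lines: fkjkt rcnc zjdh gaf hqc jgejl zwv
Hunk 3: at line 3 remove [gaf,hqc,jgejl] add [uwqei] -> 5 lines: fkjkt rcnc zjdh uwqei zwv
Hunk 4: at line 1 remove [rcnc] add [hzks,ycbo,jyhgh] -> 7 lines: fkjkt hzks ycbo jyhgh zjdh uwqei zwv
Final line count: 7

Answer: 7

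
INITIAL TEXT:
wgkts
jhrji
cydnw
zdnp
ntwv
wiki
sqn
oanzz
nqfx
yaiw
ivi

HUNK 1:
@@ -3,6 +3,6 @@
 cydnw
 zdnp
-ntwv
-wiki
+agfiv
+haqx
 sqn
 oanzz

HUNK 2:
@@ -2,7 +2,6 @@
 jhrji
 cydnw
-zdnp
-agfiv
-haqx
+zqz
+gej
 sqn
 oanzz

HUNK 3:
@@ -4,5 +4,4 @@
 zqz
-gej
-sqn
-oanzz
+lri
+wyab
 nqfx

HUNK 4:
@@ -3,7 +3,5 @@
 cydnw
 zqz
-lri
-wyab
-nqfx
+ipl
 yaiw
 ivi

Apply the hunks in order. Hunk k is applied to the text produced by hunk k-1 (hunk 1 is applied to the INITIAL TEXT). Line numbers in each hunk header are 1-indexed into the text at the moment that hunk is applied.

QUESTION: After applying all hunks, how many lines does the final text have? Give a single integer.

Answer: 7

Derivation:
Hunk 1: at line 3 remove [ntwv,wiki] add [agfiv,haqx] -> 11 lines: wgkts jhrji cydnw zdnp agfiv haqx sqn oanzz nqfx yaiw ivi
Hunk 2: at line 2 remove [zdnp,agfiv,haqx] add [zqz,gej] -> 10 lines: wgkts jhrji cydnw zqz gej sqn oanzz nqfx yaiw ivi
Hunk 3: at line 4 remove [gej,sqn,oanzz] add [lri,wyab] -> 9 lines: wgkts jhrji cydnw zqz lri wyab nqfx yaiw ivi
Hunk 4: at line 3 remove [lri,wyab,nqfx] add [ipl] -> 7 lines: wgkts jhrji cydnw zqz ipl yaiw ivi
Final line count: 7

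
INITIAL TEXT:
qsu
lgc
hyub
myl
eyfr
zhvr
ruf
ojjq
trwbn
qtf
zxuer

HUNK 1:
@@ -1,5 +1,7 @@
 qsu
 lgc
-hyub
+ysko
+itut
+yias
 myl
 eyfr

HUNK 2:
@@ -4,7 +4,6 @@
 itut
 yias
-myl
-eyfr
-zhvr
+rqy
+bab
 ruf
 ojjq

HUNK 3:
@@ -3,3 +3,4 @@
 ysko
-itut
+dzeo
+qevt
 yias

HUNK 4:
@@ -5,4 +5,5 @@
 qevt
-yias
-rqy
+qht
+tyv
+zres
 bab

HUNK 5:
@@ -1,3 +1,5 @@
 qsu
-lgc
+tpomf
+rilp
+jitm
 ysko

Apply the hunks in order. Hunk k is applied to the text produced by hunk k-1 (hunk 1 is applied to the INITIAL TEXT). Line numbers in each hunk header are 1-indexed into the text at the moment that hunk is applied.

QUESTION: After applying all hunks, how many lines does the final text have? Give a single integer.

Hunk 1: at line 1 remove [hyub] add [ysko,itut,yias] -> 13 lines: qsu lgc ysko itut yias myl eyfr zhvr ruf ojjq trwbn qtf zxuer
Hunk 2: at line 4 remove [myl,eyfr,zhvr] add [rqy,bab] -> 12 lines: qsu lgc ysko itut yias rqy bab ruf ojjq trwbn qtf zxuer
Hunk 3: at line 3 remove [itut] add [dzeo,qevt] -> 13 lines: qsu lgc ysko dzeo qevt yias rqy bab ruf ojjq trwbn qtf zxuer
Hunk 4: at line 5 remove [yias,rqy] add [qht,tyv,zres] -> 14 lines: qsu lgc ysko dzeo qevt qht tyv zres bab ruf ojjq trwbn qtf zxuer
Hunk 5: at line 1 remove [lgc] add [tpomf,rilp,jitm] -> 16 lines: qsu tpomf rilp jitm ysko dzeo qevt qht tyv zres bab ruf ojjq trwbn qtf zxuer
Final line count: 16

Answer: 16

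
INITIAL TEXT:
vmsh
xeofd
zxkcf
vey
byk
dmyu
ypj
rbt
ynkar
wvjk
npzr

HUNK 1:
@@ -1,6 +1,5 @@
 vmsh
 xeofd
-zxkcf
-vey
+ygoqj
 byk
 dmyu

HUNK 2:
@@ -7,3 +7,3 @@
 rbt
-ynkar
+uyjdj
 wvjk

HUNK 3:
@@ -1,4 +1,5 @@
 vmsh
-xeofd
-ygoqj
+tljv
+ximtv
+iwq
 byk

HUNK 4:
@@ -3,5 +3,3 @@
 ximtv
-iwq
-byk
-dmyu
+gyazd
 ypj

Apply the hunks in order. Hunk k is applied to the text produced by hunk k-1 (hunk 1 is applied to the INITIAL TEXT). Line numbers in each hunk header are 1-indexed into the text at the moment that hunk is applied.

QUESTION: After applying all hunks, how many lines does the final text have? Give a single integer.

Hunk 1: at line 1 remove [zxkcf,vey] add [ygoqj] -> 10 lines: vmsh xeofd ygoqj byk dmyu ypj rbt ynkar wvjk npzr
Hunk 2: at line 7 remove [ynkar] add [uyjdj] -> 10 lines: vmsh xeofd ygoqj byk dmyu ypj rbt uyjdj wvjk npzr
Hunk 3: at line 1 remove [xeofd,ygoqj] add [tljv,ximtv,iwq] -> 11 lines: vmsh tljv ximtv iwq byk dmyu ypj rbt uyjdj wvjk npzr
Hunk 4: at line 3 remove [iwq,byk,dmyu] add [gyazd] -> 9 lines: vmsh tljv ximtv gyazd ypj rbt uyjdj wvjk npzr
Final line count: 9

Answer: 9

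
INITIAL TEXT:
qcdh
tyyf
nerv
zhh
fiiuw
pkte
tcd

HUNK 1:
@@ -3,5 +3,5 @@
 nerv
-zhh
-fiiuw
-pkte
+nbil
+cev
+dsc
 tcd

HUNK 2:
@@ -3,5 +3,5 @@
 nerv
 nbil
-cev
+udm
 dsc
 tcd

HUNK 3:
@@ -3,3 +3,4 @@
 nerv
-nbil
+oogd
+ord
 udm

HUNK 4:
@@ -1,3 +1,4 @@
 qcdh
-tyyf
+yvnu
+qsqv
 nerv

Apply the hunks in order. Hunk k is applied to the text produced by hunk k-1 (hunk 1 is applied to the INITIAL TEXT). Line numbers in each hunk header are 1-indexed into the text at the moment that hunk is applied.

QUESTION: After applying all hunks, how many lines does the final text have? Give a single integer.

Hunk 1: at line 3 remove [zhh,fiiuw,pkte] add [nbil,cev,dsc] -> 7 lines: qcdh tyyf nerv nbil cev dsc tcd
Hunk 2: at line 3 remove [cev] add [udm] -> 7 lines: qcdh tyyf nerv nbil udm dsc tcd
Hunk 3: at line 3 remove [nbil] add [oogd,ord] -> 8 lines: qcdh tyyf nerv oogd ord udm dsc tcd
Hunk 4: at line 1 remove [tyyf] add [yvnu,qsqv] -> 9 lines: qcdh yvnu qsqv nerv oogd ord udm dsc tcd
Final line count: 9

Answer: 9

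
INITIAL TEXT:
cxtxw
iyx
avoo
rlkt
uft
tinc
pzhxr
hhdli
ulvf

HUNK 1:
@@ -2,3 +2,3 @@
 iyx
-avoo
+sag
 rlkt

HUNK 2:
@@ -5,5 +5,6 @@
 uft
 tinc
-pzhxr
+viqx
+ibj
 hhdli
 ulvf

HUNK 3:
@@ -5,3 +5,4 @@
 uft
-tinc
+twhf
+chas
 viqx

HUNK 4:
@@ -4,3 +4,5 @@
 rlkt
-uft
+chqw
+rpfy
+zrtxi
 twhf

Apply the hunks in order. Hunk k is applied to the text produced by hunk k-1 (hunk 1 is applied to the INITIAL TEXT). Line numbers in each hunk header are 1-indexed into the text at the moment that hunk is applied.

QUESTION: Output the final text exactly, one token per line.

Hunk 1: at line 2 remove [avoo] add [sag] -> 9 lines: cxtxw iyx sag rlkt uft tinc pzhxr hhdli ulvf
Hunk 2: at line 5 remove [pzhxr] add [viqx,ibj] -> 10 lines: cxtxw iyx sag rlkt uft tinc viqx ibj hhdli ulvf
Hunk 3: at line 5 remove [tinc] add [twhf,chas] -> 11 lines: cxtxw iyx sag rlkt uft twhf chas viqx ibj hhdli ulvf
Hunk 4: at line 4 remove [uft] add [chqw,rpfy,zrtxi] -> 13 lines: cxtxw iyx sag rlkt chqw rpfy zrtxi twhf chas viqx ibj hhdli ulvf

Answer: cxtxw
iyx
sag
rlkt
chqw
rpfy
zrtxi
twhf
chas
viqx
ibj
hhdli
ulvf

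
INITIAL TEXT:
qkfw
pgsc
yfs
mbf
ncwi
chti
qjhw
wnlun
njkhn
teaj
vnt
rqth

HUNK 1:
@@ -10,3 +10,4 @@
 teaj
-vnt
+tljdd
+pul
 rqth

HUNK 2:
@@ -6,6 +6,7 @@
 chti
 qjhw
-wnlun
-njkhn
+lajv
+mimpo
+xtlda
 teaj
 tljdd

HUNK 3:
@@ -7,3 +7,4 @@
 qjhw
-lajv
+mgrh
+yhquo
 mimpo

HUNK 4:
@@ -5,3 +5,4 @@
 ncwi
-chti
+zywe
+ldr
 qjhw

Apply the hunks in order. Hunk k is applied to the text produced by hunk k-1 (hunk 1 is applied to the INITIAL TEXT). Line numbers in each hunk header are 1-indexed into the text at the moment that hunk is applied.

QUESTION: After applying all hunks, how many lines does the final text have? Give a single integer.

Answer: 16

Derivation:
Hunk 1: at line 10 remove [vnt] add [tljdd,pul] -> 13 lines: qkfw pgsc yfs mbf ncwi chti qjhw wnlun njkhn teaj tljdd pul rqth
Hunk 2: at line 6 remove [wnlun,njkhn] add [lajv,mimpo,xtlda] -> 14 lines: qkfw pgsc yfs mbf ncwi chti qjhw lajv mimpo xtlda teaj tljdd pul rqth
Hunk 3: at line 7 remove [lajv] add [mgrh,yhquo] -> 15 lines: qkfw pgsc yfs mbf ncwi chti qjhw mgrh yhquo mimpo xtlda teaj tljdd pul rqth
Hunk 4: at line 5 remove [chti] add [zywe,ldr] -> 16 lines: qkfw pgsc yfs mbf ncwi zywe ldr qjhw mgrh yhquo mimpo xtlda teaj tljdd pul rqth
Final line count: 16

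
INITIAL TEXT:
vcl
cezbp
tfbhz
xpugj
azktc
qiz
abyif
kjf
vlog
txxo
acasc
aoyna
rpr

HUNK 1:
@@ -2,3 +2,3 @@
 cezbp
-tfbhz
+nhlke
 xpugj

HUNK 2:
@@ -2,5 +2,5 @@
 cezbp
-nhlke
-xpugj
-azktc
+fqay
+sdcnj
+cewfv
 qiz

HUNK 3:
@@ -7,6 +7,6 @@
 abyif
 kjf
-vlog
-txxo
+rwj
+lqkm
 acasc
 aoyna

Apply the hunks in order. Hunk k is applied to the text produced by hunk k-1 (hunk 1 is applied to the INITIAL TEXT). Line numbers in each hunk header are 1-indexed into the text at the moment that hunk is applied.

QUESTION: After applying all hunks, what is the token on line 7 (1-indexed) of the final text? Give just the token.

Answer: abyif

Derivation:
Hunk 1: at line 2 remove [tfbhz] add [nhlke] -> 13 lines: vcl cezbp nhlke xpugj azktc qiz abyif kjf vlog txxo acasc aoyna rpr
Hunk 2: at line 2 remove [nhlke,xpugj,azktc] add [fqay,sdcnj,cewfv] -> 13 lines: vcl cezbp fqay sdcnj cewfv qiz abyif kjf vlog txxo acasc aoyna rpr
Hunk 3: at line 7 remove [vlog,txxo] add [rwj,lqkm] -> 13 lines: vcl cezbp fqay sdcnj cewfv qiz abyif kjf rwj lqkm acasc aoyna rpr
Final line 7: abyif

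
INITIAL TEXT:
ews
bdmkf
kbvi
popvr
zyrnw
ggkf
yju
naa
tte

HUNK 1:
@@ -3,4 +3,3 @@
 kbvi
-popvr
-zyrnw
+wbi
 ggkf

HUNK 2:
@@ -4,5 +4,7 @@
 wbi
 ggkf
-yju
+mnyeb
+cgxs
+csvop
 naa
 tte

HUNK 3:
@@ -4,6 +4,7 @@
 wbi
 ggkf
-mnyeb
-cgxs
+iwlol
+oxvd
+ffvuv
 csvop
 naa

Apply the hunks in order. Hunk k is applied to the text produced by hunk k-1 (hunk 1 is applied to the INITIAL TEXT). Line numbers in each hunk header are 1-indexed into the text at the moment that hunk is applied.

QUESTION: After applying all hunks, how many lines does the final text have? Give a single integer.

Hunk 1: at line 3 remove [popvr,zyrnw] add [wbi] -> 8 lines: ews bdmkf kbvi wbi ggkf yju naa tte
Hunk 2: at line 4 remove [yju] add [mnyeb,cgxs,csvop] -> 10 lines: ews bdmkf kbvi wbi ggkf mnyeb cgxs csvop naa tte
Hunk 3: at line 4 remove [mnyeb,cgxs] add [iwlol,oxvd,ffvuv] -> 11 lines: ews bdmkf kbvi wbi ggkf iwlol oxvd ffvuv csvop naa tte
Final line count: 11

Answer: 11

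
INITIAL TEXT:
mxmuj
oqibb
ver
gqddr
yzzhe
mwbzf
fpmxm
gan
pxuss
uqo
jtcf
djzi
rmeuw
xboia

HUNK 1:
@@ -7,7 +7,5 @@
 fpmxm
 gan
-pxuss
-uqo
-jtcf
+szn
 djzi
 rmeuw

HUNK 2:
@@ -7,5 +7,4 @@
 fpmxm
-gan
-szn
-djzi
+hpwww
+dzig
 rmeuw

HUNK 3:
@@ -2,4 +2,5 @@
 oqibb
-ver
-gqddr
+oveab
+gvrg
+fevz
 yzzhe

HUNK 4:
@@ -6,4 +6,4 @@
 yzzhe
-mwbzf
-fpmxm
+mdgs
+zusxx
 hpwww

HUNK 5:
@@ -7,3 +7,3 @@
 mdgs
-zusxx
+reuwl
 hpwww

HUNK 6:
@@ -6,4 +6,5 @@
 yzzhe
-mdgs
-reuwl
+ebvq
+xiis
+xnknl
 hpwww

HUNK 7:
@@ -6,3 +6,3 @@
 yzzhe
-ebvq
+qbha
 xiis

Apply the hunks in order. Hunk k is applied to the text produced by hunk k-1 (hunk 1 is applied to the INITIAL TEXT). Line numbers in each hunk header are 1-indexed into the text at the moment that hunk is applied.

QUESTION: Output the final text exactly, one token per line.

Answer: mxmuj
oqibb
oveab
gvrg
fevz
yzzhe
qbha
xiis
xnknl
hpwww
dzig
rmeuw
xboia

Derivation:
Hunk 1: at line 7 remove [pxuss,uqo,jtcf] add [szn] -> 12 lines: mxmuj oqibb ver gqddr yzzhe mwbzf fpmxm gan szn djzi rmeuw xboia
Hunk 2: at line 7 remove [gan,szn,djzi] add [hpwww,dzig] -> 11 lines: mxmuj oqibb ver gqddr yzzhe mwbzf fpmxm hpwww dzig rmeuw xboia
Hunk 3: at line 2 remove [ver,gqddr] add [oveab,gvrg,fevz] -> 12 lines: mxmuj oqibb oveab gvrg fevz yzzhe mwbzf fpmxm hpwww dzig rmeuw xboia
Hunk 4: at line 6 remove [mwbzf,fpmxm] add [mdgs,zusxx] -> 12 lines: mxmuj oqibb oveab gvrg fevz yzzhe mdgs zusxx hpwww dzig rmeuw xboia
Hunk 5: at line 7 remove [zusxx] add [reuwl] -> 12 lines: mxmuj oqibb oveab gvrg fevz yzzhe mdgs reuwl hpwww dzig rmeuw xboia
Hunk 6: at line 6 remove [mdgs,reuwl] add [ebvq,xiis,xnknl] -> 13 lines: mxmuj oqibb oveab gvrg fevz yzzhe ebvq xiis xnknl hpwww dzig rmeuw xboia
Hunk 7: at line 6 remove [ebvq] add [qbha] -> 13 lines: mxmuj oqibb oveab gvrg fevz yzzhe qbha xiis xnknl hpwww dzig rmeuw xboia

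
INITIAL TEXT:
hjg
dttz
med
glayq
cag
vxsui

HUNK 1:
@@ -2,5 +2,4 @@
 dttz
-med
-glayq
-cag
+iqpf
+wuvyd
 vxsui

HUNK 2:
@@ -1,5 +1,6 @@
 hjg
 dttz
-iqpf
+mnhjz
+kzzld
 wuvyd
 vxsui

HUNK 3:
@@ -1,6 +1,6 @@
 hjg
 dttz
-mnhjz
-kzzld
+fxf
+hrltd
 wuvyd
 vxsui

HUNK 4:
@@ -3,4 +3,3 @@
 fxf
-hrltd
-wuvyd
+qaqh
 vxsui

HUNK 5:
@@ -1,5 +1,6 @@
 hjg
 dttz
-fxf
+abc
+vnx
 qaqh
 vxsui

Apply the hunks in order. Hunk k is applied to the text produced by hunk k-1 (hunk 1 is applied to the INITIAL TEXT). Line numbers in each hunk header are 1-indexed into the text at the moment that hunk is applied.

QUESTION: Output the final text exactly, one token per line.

Hunk 1: at line 2 remove [med,glayq,cag] add [iqpf,wuvyd] -> 5 lines: hjg dttz iqpf wuvyd vxsui
Hunk 2: at line 1 remove [iqpf] add [mnhjz,kzzld] -> 6 lines: hjg dttz mnhjz kzzld wuvyd vxsui
Hunk 3: at line 1 remove [mnhjz,kzzld] add [fxf,hrltd] -> 6 lines: hjg dttz fxf hrltd wuvyd vxsui
Hunk 4: at line 3 remove [hrltd,wuvyd] add [qaqh] -> 5 lines: hjg dttz fxf qaqh vxsui
Hunk 5: at line 1 remove [fxf] add [abc,vnx] -> 6 lines: hjg dttz abc vnx qaqh vxsui

Answer: hjg
dttz
abc
vnx
qaqh
vxsui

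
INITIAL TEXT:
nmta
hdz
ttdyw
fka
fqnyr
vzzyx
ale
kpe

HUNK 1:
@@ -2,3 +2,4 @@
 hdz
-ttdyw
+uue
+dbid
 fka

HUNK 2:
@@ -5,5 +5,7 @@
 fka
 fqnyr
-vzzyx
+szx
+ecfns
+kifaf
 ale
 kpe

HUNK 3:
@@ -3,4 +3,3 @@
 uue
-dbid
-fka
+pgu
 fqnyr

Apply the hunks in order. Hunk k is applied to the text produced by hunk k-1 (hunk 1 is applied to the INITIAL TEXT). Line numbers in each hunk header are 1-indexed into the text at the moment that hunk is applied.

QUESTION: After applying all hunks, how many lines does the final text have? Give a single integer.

Answer: 10

Derivation:
Hunk 1: at line 2 remove [ttdyw] add [uue,dbid] -> 9 lines: nmta hdz uue dbid fka fqnyr vzzyx ale kpe
Hunk 2: at line 5 remove [vzzyx] add [szx,ecfns,kifaf] -> 11 lines: nmta hdz uue dbid fka fqnyr szx ecfns kifaf ale kpe
Hunk 3: at line 3 remove [dbid,fka] add [pgu] -> 10 lines: nmta hdz uue pgu fqnyr szx ecfns kifaf ale kpe
Final line count: 10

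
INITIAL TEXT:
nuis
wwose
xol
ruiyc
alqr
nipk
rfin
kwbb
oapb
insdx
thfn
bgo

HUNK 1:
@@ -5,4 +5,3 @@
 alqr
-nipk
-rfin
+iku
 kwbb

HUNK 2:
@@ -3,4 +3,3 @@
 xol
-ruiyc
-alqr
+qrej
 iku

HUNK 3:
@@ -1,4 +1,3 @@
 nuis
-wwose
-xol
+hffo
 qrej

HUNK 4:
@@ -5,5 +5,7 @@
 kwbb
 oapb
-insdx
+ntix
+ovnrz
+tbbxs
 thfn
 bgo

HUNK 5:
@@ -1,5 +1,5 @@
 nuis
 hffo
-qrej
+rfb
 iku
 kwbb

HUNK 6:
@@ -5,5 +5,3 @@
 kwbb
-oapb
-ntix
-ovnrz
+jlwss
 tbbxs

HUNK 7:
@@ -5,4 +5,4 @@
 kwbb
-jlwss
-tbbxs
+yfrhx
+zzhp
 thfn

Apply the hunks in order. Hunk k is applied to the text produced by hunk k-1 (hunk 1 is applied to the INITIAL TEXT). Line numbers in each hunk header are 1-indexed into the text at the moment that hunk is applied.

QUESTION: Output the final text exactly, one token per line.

Answer: nuis
hffo
rfb
iku
kwbb
yfrhx
zzhp
thfn
bgo

Derivation:
Hunk 1: at line 5 remove [nipk,rfin] add [iku] -> 11 lines: nuis wwose xol ruiyc alqr iku kwbb oapb insdx thfn bgo
Hunk 2: at line 3 remove [ruiyc,alqr] add [qrej] -> 10 lines: nuis wwose xol qrej iku kwbb oapb insdx thfn bgo
Hunk 3: at line 1 remove [wwose,xol] add [hffo] -> 9 lines: nuis hffo qrej iku kwbb oapb insdx thfn bgo
Hunk 4: at line 5 remove [insdx] add [ntix,ovnrz,tbbxs] -> 11 lines: nuis hffo qrej iku kwbb oapb ntix ovnrz tbbxs thfn bgo
Hunk 5: at line 1 remove [qrej] add [rfb] -> 11 lines: nuis hffo rfb iku kwbb oapb ntix ovnrz tbbxs thfn bgo
Hunk 6: at line 5 remove [oapb,ntix,ovnrz] add [jlwss] -> 9 lines: nuis hffo rfb iku kwbb jlwss tbbxs thfn bgo
Hunk 7: at line 5 remove [jlwss,tbbxs] add [yfrhx,zzhp] -> 9 lines: nuis hffo rfb iku kwbb yfrhx zzhp thfn bgo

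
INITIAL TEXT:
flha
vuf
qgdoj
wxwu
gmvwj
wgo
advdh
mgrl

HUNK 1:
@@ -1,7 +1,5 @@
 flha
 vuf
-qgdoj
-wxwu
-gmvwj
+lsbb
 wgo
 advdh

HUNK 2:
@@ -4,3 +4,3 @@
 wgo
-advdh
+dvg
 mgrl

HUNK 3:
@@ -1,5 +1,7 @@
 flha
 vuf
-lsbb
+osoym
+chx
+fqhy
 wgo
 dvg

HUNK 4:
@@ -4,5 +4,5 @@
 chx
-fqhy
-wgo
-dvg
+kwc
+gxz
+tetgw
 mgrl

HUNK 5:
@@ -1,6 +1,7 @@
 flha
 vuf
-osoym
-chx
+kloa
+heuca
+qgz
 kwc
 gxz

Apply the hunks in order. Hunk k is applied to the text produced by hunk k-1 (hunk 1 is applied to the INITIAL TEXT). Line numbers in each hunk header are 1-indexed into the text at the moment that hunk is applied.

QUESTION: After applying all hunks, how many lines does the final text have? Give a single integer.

Answer: 9

Derivation:
Hunk 1: at line 1 remove [qgdoj,wxwu,gmvwj] add [lsbb] -> 6 lines: flha vuf lsbb wgo advdh mgrl
Hunk 2: at line 4 remove [advdh] add [dvg] -> 6 lines: flha vuf lsbb wgo dvg mgrl
Hunk 3: at line 1 remove [lsbb] add [osoym,chx,fqhy] -> 8 lines: flha vuf osoym chx fqhy wgo dvg mgrl
Hunk 4: at line 4 remove [fqhy,wgo,dvg] add [kwc,gxz,tetgw] -> 8 lines: flha vuf osoym chx kwc gxz tetgw mgrl
Hunk 5: at line 1 remove [osoym,chx] add [kloa,heuca,qgz] -> 9 lines: flha vuf kloa heuca qgz kwc gxz tetgw mgrl
Final line count: 9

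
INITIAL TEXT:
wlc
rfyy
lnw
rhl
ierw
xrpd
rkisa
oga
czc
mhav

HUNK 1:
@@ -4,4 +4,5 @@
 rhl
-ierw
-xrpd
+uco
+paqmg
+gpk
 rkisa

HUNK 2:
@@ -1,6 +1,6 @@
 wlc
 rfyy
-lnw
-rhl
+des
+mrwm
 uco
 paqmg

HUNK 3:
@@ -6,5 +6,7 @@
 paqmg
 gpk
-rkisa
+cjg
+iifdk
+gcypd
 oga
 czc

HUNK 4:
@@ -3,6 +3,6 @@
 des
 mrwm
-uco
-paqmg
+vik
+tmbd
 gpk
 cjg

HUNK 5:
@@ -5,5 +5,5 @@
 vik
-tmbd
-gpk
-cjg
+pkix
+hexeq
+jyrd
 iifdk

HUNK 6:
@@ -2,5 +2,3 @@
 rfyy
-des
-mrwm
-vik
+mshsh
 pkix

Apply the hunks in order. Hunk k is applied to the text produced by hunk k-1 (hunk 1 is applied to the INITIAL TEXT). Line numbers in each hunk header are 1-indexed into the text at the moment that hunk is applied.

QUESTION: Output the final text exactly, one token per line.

Answer: wlc
rfyy
mshsh
pkix
hexeq
jyrd
iifdk
gcypd
oga
czc
mhav

Derivation:
Hunk 1: at line 4 remove [ierw,xrpd] add [uco,paqmg,gpk] -> 11 lines: wlc rfyy lnw rhl uco paqmg gpk rkisa oga czc mhav
Hunk 2: at line 1 remove [lnw,rhl] add [des,mrwm] -> 11 lines: wlc rfyy des mrwm uco paqmg gpk rkisa oga czc mhav
Hunk 3: at line 6 remove [rkisa] add [cjg,iifdk,gcypd] -> 13 lines: wlc rfyy des mrwm uco paqmg gpk cjg iifdk gcypd oga czc mhav
Hunk 4: at line 3 remove [uco,paqmg] add [vik,tmbd] -> 13 lines: wlc rfyy des mrwm vik tmbd gpk cjg iifdk gcypd oga czc mhav
Hunk 5: at line 5 remove [tmbd,gpk,cjg] add [pkix,hexeq,jyrd] -> 13 lines: wlc rfyy des mrwm vik pkix hexeq jyrd iifdk gcypd oga czc mhav
Hunk 6: at line 2 remove [des,mrwm,vik] add [mshsh] -> 11 lines: wlc rfyy mshsh pkix hexeq jyrd iifdk gcypd oga czc mhav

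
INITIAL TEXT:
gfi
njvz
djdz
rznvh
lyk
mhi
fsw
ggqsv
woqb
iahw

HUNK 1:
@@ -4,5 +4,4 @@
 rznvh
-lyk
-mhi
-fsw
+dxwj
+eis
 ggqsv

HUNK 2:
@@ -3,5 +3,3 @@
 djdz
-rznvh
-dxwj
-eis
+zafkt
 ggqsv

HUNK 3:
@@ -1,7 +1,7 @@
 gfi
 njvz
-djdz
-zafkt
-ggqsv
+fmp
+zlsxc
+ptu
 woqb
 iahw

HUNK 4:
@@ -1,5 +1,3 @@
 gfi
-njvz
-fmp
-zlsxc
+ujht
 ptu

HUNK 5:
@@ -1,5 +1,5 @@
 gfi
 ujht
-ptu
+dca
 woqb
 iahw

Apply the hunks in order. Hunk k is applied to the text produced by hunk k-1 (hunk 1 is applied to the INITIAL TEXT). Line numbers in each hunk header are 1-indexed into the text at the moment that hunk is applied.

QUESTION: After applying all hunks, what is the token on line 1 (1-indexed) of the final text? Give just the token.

Answer: gfi

Derivation:
Hunk 1: at line 4 remove [lyk,mhi,fsw] add [dxwj,eis] -> 9 lines: gfi njvz djdz rznvh dxwj eis ggqsv woqb iahw
Hunk 2: at line 3 remove [rznvh,dxwj,eis] add [zafkt] -> 7 lines: gfi njvz djdz zafkt ggqsv woqb iahw
Hunk 3: at line 1 remove [djdz,zafkt,ggqsv] add [fmp,zlsxc,ptu] -> 7 lines: gfi njvz fmp zlsxc ptu woqb iahw
Hunk 4: at line 1 remove [njvz,fmp,zlsxc] add [ujht] -> 5 lines: gfi ujht ptu woqb iahw
Hunk 5: at line 1 remove [ptu] add [dca] -> 5 lines: gfi ujht dca woqb iahw
Final line 1: gfi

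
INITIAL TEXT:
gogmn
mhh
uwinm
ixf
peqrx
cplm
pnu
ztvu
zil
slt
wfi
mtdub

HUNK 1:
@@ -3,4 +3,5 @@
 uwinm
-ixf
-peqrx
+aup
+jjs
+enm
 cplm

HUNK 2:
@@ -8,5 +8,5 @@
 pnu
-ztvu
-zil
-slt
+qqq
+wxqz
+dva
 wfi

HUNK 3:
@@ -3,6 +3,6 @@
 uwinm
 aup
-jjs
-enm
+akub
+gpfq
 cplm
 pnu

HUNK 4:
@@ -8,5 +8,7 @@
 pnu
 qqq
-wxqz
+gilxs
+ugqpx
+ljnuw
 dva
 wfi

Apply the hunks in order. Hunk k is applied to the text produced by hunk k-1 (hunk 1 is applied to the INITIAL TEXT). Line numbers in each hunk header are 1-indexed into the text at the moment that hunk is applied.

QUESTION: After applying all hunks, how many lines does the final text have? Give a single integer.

Hunk 1: at line 3 remove [ixf,peqrx] add [aup,jjs,enm] -> 13 lines: gogmn mhh uwinm aup jjs enm cplm pnu ztvu zil slt wfi mtdub
Hunk 2: at line 8 remove [ztvu,zil,slt] add [qqq,wxqz,dva] -> 13 lines: gogmn mhh uwinm aup jjs enm cplm pnu qqq wxqz dva wfi mtdub
Hunk 3: at line 3 remove [jjs,enm] add [akub,gpfq] -> 13 lines: gogmn mhh uwinm aup akub gpfq cplm pnu qqq wxqz dva wfi mtdub
Hunk 4: at line 8 remove [wxqz] add [gilxs,ugqpx,ljnuw] -> 15 lines: gogmn mhh uwinm aup akub gpfq cplm pnu qqq gilxs ugqpx ljnuw dva wfi mtdub
Final line count: 15

Answer: 15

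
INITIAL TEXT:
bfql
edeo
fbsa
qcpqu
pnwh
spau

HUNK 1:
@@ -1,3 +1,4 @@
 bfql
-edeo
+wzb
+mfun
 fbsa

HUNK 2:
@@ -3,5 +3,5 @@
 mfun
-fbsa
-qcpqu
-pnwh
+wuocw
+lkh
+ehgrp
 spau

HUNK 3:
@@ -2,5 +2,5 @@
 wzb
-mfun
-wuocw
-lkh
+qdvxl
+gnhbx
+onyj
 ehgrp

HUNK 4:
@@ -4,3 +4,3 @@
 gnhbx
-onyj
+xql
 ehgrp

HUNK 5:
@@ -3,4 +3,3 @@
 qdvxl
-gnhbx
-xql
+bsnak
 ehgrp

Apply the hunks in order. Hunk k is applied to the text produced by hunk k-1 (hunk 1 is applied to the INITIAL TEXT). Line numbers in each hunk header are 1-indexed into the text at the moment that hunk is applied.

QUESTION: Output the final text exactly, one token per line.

Answer: bfql
wzb
qdvxl
bsnak
ehgrp
spau

Derivation:
Hunk 1: at line 1 remove [edeo] add [wzb,mfun] -> 7 lines: bfql wzb mfun fbsa qcpqu pnwh spau
Hunk 2: at line 3 remove [fbsa,qcpqu,pnwh] add [wuocw,lkh,ehgrp] -> 7 lines: bfql wzb mfun wuocw lkh ehgrp spau
Hunk 3: at line 2 remove [mfun,wuocw,lkh] add [qdvxl,gnhbx,onyj] -> 7 lines: bfql wzb qdvxl gnhbx onyj ehgrp spau
Hunk 4: at line 4 remove [onyj] add [xql] -> 7 lines: bfql wzb qdvxl gnhbx xql ehgrp spau
Hunk 5: at line 3 remove [gnhbx,xql] add [bsnak] -> 6 lines: bfql wzb qdvxl bsnak ehgrp spau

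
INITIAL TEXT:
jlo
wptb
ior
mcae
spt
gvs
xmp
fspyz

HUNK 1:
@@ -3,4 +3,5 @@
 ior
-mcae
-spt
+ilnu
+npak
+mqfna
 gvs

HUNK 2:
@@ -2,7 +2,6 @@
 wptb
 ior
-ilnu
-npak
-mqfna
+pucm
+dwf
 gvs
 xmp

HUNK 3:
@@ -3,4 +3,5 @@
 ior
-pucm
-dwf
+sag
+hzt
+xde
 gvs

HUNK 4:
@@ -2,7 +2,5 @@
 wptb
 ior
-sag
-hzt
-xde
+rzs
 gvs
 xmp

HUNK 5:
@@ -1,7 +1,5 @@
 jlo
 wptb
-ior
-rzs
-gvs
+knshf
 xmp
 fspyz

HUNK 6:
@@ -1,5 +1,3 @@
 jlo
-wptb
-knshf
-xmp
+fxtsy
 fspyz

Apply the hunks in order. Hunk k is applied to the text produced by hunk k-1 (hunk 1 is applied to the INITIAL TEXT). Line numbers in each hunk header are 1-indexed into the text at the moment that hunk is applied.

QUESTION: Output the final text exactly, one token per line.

Answer: jlo
fxtsy
fspyz

Derivation:
Hunk 1: at line 3 remove [mcae,spt] add [ilnu,npak,mqfna] -> 9 lines: jlo wptb ior ilnu npak mqfna gvs xmp fspyz
Hunk 2: at line 2 remove [ilnu,npak,mqfna] add [pucm,dwf] -> 8 lines: jlo wptb ior pucm dwf gvs xmp fspyz
Hunk 3: at line 3 remove [pucm,dwf] add [sag,hzt,xde] -> 9 lines: jlo wptb ior sag hzt xde gvs xmp fspyz
Hunk 4: at line 2 remove [sag,hzt,xde] add [rzs] -> 7 lines: jlo wptb ior rzs gvs xmp fspyz
Hunk 5: at line 1 remove [ior,rzs,gvs] add [knshf] -> 5 lines: jlo wptb knshf xmp fspyz
Hunk 6: at line 1 remove [wptb,knshf,xmp] add [fxtsy] -> 3 lines: jlo fxtsy fspyz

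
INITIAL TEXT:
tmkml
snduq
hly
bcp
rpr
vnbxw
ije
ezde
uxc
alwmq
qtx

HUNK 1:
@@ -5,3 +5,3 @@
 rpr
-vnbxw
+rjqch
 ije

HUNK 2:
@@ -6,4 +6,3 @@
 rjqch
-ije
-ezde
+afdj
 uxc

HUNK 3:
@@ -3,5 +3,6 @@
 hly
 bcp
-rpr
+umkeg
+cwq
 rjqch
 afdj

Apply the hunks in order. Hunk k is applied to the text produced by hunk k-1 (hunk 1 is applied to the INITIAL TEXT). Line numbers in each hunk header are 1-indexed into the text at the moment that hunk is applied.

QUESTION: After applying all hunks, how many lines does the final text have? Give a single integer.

Answer: 11

Derivation:
Hunk 1: at line 5 remove [vnbxw] add [rjqch] -> 11 lines: tmkml snduq hly bcp rpr rjqch ije ezde uxc alwmq qtx
Hunk 2: at line 6 remove [ije,ezde] add [afdj] -> 10 lines: tmkml snduq hly bcp rpr rjqch afdj uxc alwmq qtx
Hunk 3: at line 3 remove [rpr] add [umkeg,cwq] -> 11 lines: tmkml snduq hly bcp umkeg cwq rjqch afdj uxc alwmq qtx
Final line count: 11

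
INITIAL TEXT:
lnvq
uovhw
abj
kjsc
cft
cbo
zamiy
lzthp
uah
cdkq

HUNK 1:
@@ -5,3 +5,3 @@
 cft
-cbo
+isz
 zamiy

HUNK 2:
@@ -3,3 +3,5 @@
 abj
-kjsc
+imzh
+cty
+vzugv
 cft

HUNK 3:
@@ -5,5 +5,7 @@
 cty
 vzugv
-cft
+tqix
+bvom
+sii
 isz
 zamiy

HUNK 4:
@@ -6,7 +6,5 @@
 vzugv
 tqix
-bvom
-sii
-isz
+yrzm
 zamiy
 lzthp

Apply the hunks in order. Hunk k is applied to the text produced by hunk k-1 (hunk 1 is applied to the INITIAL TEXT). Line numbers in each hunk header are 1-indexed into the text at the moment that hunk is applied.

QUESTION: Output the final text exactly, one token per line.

Answer: lnvq
uovhw
abj
imzh
cty
vzugv
tqix
yrzm
zamiy
lzthp
uah
cdkq

Derivation:
Hunk 1: at line 5 remove [cbo] add [isz] -> 10 lines: lnvq uovhw abj kjsc cft isz zamiy lzthp uah cdkq
Hunk 2: at line 3 remove [kjsc] add [imzh,cty,vzugv] -> 12 lines: lnvq uovhw abj imzh cty vzugv cft isz zamiy lzthp uah cdkq
Hunk 3: at line 5 remove [cft] add [tqix,bvom,sii] -> 14 lines: lnvq uovhw abj imzh cty vzugv tqix bvom sii isz zamiy lzthp uah cdkq
Hunk 4: at line 6 remove [bvom,sii,isz] add [yrzm] -> 12 lines: lnvq uovhw abj imzh cty vzugv tqix yrzm zamiy lzthp uah cdkq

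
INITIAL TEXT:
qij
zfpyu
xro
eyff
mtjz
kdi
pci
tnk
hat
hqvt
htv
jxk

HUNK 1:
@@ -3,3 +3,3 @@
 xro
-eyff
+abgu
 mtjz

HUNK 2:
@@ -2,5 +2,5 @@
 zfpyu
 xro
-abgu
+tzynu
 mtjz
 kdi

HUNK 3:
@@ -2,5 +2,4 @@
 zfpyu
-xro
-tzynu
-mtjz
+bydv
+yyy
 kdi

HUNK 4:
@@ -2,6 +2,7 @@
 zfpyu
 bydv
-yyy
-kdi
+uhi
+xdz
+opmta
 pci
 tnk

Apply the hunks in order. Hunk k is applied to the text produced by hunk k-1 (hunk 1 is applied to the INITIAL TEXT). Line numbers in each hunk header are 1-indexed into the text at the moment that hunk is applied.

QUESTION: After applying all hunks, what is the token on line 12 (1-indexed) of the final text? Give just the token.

Answer: jxk

Derivation:
Hunk 1: at line 3 remove [eyff] add [abgu] -> 12 lines: qij zfpyu xro abgu mtjz kdi pci tnk hat hqvt htv jxk
Hunk 2: at line 2 remove [abgu] add [tzynu] -> 12 lines: qij zfpyu xro tzynu mtjz kdi pci tnk hat hqvt htv jxk
Hunk 3: at line 2 remove [xro,tzynu,mtjz] add [bydv,yyy] -> 11 lines: qij zfpyu bydv yyy kdi pci tnk hat hqvt htv jxk
Hunk 4: at line 2 remove [yyy,kdi] add [uhi,xdz,opmta] -> 12 lines: qij zfpyu bydv uhi xdz opmta pci tnk hat hqvt htv jxk
Final line 12: jxk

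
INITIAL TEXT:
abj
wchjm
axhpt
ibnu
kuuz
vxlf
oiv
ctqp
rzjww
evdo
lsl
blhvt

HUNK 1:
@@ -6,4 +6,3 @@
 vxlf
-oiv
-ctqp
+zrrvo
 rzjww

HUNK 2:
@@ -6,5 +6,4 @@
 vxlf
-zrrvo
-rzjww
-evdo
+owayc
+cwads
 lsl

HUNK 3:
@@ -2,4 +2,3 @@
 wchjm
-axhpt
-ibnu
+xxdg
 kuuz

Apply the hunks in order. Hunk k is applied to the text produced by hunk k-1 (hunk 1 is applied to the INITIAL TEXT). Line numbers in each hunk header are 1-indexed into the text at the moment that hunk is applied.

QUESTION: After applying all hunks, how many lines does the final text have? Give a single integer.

Answer: 9

Derivation:
Hunk 1: at line 6 remove [oiv,ctqp] add [zrrvo] -> 11 lines: abj wchjm axhpt ibnu kuuz vxlf zrrvo rzjww evdo lsl blhvt
Hunk 2: at line 6 remove [zrrvo,rzjww,evdo] add [owayc,cwads] -> 10 lines: abj wchjm axhpt ibnu kuuz vxlf owayc cwads lsl blhvt
Hunk 3: at line 2 remove [axhpt,ibnu] add [xxdg] -> 9 lines: abj wchjm xxdg kuuz vxlf owayc cwads lsl blhvt
Final line count: 9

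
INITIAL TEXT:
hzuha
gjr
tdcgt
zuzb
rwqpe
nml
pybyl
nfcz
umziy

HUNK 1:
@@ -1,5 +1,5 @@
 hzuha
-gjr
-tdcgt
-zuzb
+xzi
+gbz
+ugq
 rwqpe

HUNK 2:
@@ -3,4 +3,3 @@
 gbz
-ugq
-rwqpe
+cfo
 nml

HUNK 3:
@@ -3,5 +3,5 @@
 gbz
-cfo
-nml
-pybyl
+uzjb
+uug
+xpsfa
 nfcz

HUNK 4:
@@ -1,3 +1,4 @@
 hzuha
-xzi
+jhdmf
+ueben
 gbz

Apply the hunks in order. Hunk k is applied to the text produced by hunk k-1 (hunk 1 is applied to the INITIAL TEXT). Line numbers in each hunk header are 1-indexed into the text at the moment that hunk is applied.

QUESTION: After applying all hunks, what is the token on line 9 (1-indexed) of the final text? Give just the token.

Hunk 1: at line 1 remove [gjr,tdcgt,zuzb] add [xzi,gbz,ugq] -> 9 lines: hzuha xzi gbz ugq rwqpe nml pybyl nfcz umziy
Hunk 2: at line 3 remove [ugq,rwqpe] add [cfo] -> 8 lines: hzuha xzi gbz cfo nml pybyl nfcz umziy
Hunk 3: at line 3 remove [cfo,nml,pybyl] add [uzjb,uug,xpsfa] -> 8 lines: hzuha xzi gbz uzjb uug xpsfa nfcz umziy
Hunk 4: at line 1 remove [xzi] add [jhdmf,ueben] -> 9 lines: hzuha jhdmf ueben gbz uzjb uug xpsfa nfcz umziy
Final line 9: umziy

Answer: umziy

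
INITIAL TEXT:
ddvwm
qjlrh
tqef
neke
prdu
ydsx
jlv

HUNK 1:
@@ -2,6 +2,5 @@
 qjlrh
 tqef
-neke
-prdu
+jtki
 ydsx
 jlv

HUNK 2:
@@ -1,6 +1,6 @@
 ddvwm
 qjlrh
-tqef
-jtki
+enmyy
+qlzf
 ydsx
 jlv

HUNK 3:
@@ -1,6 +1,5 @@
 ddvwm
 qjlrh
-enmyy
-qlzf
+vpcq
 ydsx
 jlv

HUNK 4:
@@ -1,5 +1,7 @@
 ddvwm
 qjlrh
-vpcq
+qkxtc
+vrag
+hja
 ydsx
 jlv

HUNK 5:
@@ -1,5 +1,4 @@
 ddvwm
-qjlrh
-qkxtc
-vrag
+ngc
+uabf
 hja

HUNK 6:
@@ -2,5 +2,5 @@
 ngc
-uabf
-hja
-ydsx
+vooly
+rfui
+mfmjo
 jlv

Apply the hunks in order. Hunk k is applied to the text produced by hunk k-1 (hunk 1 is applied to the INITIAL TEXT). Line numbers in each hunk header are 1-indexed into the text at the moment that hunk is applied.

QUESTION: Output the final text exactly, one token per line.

Hunk 1: at line 2 remove [neke,prdu] add [jtki] -> 6 lines: ddvwm qjlrh tqef jtki ydsx jlv
Hunk 2: at line 1 remove [tqef,jtki] add [enmyy,qlzf] -> 6 lines: ddvwm qjlrh enmyy qlzf ydsx jlv
Hunk 3: at line 1 remove [enmyy,qlzf] add [vpcq] -> 5 lines: ddvwm qjlrh vpcq ydsx jlv
Hunk 4: at line 1 remove [vpcq] add [qkxtc,vrag,hja] -> 7 lines: ddvwm qjlrh qkxtc vrag hja ydsx jlv
Hunk 5: at line 1 remove [qjlrh,qkxtc,vrag] add [ngc,uabf] -> 6 lines: ddvwm ngc uabf hja ydsx jlv
Hunk 6: at line 2 remove [uabf,hja,ydsx] add [vooly,rfui,mfmjo] -> 6 lines: ddvwm ngc vooly rfui mfmjo jlv

Answer: ddvwm
ngc
vooly
rfui
mfmjo
jlv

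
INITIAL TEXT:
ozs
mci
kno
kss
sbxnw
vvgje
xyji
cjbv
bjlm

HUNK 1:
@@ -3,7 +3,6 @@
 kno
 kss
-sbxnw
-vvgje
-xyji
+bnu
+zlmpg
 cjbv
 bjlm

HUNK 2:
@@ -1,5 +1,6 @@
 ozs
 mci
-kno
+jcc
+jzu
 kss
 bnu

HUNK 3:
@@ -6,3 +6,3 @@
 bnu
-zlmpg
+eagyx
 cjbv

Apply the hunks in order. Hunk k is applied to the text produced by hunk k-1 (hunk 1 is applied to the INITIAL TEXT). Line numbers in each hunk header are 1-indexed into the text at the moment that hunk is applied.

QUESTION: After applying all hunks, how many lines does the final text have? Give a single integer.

Hunk 1: at line 3 remove [sbxnw,vvgje,xyji] add [bnu,zlmpg] -> 8 lines: ozs mci kno kss bnu zlmpg cjbv bjlm
Hunk 2: at line 1 remove [kno] add [jcc,jzu] -> 9 lines: ozs mci jcc jzu kss bnu zlmpg cjbv bjlm
Hunk 3: at line 6 remove [zlmpg] add [eagyx] -> 9 lines: ozs mci jcc jzu kss bnu eagyx cjbv bjlm
Final line count: 9

Answer: 9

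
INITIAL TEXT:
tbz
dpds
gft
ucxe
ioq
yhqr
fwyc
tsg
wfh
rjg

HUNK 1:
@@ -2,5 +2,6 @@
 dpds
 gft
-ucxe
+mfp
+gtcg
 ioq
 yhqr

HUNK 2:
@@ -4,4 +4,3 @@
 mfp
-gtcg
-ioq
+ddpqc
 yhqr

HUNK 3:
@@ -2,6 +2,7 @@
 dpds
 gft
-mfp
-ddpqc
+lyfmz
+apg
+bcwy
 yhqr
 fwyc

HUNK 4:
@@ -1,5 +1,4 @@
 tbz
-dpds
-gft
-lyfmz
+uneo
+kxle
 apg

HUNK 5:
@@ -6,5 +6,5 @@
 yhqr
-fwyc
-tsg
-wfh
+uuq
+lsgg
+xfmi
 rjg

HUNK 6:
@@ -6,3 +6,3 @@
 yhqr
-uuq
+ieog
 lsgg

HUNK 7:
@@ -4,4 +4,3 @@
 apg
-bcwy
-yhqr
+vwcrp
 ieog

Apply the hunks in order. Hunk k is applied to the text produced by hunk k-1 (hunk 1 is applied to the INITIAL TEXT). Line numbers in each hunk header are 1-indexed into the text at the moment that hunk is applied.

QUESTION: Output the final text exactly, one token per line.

Hunk 1: at line 2 remove [ucxe] add [mfp,gtcg] -> 11 lines: tbz dpds gft mfp gtcg ioq yhqr fwyc tsg wfh rjg
Hunk 2: at line 4 remove [gtcg,ioq] add [ddpqc] -> 10 lines: tbz dpds gft mfp ddpqc yhqr fwyc tsg wfh rjg
Hunk 3: at line 2 remove [mfp,ddpqc] add [lyfmz,apg,bcwy] -> 11 lines: tbz dpds gft lyfmz apg bcwy yhqr fwyc tsg wfh rjg
Hunk 4: at line 1 remove [dpds,gft,lyfmz] add [uneo,kxle] -> 10 lines: tbz uneo kxle apg bcwy yhqr fwyc tsg wfh rjg
Hunk 5: at line 6 remove [fwyc,tsg,wfh] add [uuq,lsgg,xfmi] -> 10 lines: tbz uneo kxle apg bcwy yhqr uuq lsgg xfmi rjg
Hunk 6: at line 6 remove [uuq] add [ieog] -> 10 lines: tbz uneo kxle apg bcwy yhqr ieog lsgg xfmi rjg
Hunk 7: at line 4 remove [bcwy,yhqr] add [vwcrp] -> 9 lines: tbz uneo kxle apg vwcrp ieog lsgg xfmi rjg

Answer: tbz
uneo
kxle
apg
vwcrp
ieog
lsgg
xfmi
rjg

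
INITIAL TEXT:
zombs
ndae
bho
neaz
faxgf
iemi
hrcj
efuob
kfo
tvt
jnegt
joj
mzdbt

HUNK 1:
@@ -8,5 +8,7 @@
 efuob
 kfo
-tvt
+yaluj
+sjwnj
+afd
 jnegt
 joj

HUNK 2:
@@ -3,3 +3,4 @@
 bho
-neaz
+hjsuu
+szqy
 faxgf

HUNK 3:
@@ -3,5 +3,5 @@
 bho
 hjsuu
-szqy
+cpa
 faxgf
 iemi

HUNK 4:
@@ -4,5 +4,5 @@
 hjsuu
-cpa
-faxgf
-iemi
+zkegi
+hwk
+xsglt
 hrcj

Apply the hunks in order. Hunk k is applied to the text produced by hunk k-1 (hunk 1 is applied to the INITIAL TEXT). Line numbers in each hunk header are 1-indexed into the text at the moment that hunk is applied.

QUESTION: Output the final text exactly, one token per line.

Hunk 1: at line 8 remove [tvt] add [yaluj,sjwnj,afd] -> 15 lines: zombs ndae bho neaz faxgf iemi hrcj efuob kfo yaluj sjwnj afd jnegt joj mzdbt
Hunk 2: at line 3 remove [neaz] add [hjsuu,szqy] -> 16 lines: zombs ndae bho hjsuu szqy faxgf iemi hrcj efuob kfo yaluj sjwnj afd jnegt joj mzdbt
Hunk 3: at line 3 remove [szqy] add [cpa] -> 16 lines: zombs ndae bho hjsuu cpa faxgf iemi hrcj efuob kfo yaluj sjwnj afd jnegt joj mzdbt
Hunk 4: at line 4 remove [cpa,faxgf,iemi] add [zkegi,hwk,xsglt] -> 16 lines: zombs ndae bho hjsuu zkegi hwk xsglt hrcj efuob kfo yaluj sjwnj afd jnegt joj mzdbt

Answer: zombs
ndae
bho
hjsuu
zkegi
hwk
xsglt
hrcj
efuob
kfo
yaluj
sjwnj
afd
jnegt
joj
mzdbt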